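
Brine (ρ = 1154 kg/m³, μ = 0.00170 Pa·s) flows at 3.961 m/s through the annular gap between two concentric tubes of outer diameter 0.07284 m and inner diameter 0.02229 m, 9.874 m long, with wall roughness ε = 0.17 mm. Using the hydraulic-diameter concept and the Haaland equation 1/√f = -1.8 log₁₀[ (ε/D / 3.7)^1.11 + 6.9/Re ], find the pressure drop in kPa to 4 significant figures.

Hydraulic diameter D_h = 4A/P = D_o - D_i = 0.07284 - 0.02229 = 0.05055 m.
Re = ρVD_h/μ = 1154·3.961·0.05055/0.0017 = 1.359e+05.
ε/D_h = 0.00017/0.05055 = 0.00336; Haaland gives 1/√f = -1.8 log₁₀[0.000421+5.08e-05] = 5.988, so f = 0.02789.
ΔP = f(L/D_h)(ρV²/2) = 0.02789·9.874/0.05055·9053 = 4.932e+04 Pa.
ΔP = 49.32 kPa.

ΔP ≈ 49.32 kPa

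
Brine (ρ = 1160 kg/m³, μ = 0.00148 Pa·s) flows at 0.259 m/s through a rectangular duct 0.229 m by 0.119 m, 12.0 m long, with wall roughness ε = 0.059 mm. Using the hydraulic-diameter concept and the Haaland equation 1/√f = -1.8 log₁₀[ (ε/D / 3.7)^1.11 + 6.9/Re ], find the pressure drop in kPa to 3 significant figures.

ΔP ≈ 0.0712 kPa

Hydraulic diameter D_h = 4A/P = 4·(0.229·0.119)/(2·(0.229+0.119)) = 0.109/0.696 = 0.1566 m.
Re = ρVD_h/μ = 1160·0.259·0.1566/0.00148 = 3.179e+04.
ε/D_h = 5.9e-05/0.1566 = 0.000377; Haaland gives 1/√f = -1.8 log₁₀[3.7e-05+0.000217] = 6.471, so f = 0.02388.
ΔP = f(L/D_h)(ρV²/2) = 0.02388·12/0.1566·38.91 = 71.19 Pa.
ΔP = 0.0712 kPa.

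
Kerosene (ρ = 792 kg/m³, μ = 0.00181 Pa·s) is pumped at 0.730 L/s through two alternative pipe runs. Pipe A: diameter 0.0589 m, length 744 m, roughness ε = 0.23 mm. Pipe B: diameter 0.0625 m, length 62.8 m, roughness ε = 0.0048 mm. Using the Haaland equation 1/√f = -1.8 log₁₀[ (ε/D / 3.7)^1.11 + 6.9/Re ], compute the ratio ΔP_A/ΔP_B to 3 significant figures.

ΔP_A/ΔP_B ≈ 17.6

Pipe A: V = Q/A = 0.00073/0.002725 = 0.2679 m/s; Re = 6905; ε/D = 0.0039; Haaland → f = 0.03867; ΔP_A = f(L/D)(ρV²/2) = 1.388e+04 Pa.
Pipe B: V = Q/A = 0.00073/0.003068 = 0.2379 m/s; Re = 6507; ε/D = 7.68e-05; Haaland → f = 0.03494; ΔP_B = f(L/D)(ρV²/2) = 787.2 Pa.
ΔP_A/ΔP_B = 1.388e+04/787.2 = 17.6.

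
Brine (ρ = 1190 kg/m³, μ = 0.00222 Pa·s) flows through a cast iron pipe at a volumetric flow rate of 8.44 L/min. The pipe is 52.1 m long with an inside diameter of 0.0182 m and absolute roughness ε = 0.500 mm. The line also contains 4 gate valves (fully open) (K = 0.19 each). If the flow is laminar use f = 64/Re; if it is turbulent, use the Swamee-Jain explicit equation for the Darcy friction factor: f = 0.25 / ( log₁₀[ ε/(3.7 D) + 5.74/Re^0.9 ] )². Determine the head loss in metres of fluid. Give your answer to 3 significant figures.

h_f ≈ 2.68 m

Q = 8.44 L/min = 8.44/60000 = 0.0001407 m³/s.
Cross-sectional area A = πD²/4 = π(0.0182)²/4 = 0.0002602 m²; mean velocity V = Q/A = 0.0001407/0.0002602 = 0.5407 m/s.
Reynolds number Re = ρVD/μ = 1190 · 0.5407 · 0.0182 / 0.00222 = 5275.
Re > 4000 → turbulent. Relative roughness ε/D = 0.0005/0.0182 = 0.0275. Swamee-Jain: f = 0.25/(log₁₀[0.0275/3.7 + 5.74/5275^0.9])² = 0.25/(log₁₀[0.00743 + 0.00256])² = 0.25/(-2)² = 0.06247.
Total minor-loss coefficient ΣK = 4·0.19 = 0.76.
ΔP = [f·L/D + ΣK]·(ρV²/2) = [0.06247·52.1/0.0182 + 0.76]·(1190·0.5407²/2) = [178.8 + 0.76]·174 = 3.124e+04 Pa.
Head loss h_f = ΔP/(ρg) = 3.124e+04/(1190·9.81) = 2.68 m.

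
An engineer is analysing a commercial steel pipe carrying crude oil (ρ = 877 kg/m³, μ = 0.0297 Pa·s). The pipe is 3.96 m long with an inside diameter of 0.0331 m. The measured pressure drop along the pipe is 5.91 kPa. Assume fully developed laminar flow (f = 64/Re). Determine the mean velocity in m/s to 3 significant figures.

V ≈ 1.72 m/s

For laminar flow, f = 64/Re with Re = ρVD/μ, so Darcy-Weisbach reduces to ΔP = 32μLV/D². Solving for V: V = ΔP·D²/(32μL) = 5910·(0.0331)²/(32·0.0297·3.96) = 1.72 m/s.
Check: Re = ρVD/μ = 877·1.72·0.0331/0.0297 = 1682 < 2300, so the laminar assumption holds.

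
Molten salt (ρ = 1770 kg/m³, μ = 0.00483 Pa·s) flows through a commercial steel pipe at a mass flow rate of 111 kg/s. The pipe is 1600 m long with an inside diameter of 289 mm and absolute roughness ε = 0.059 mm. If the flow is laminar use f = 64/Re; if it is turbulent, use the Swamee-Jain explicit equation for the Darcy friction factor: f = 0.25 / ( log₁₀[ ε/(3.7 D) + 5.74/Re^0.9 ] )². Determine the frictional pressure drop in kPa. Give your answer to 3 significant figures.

A = πD²/4 = π(0.289)²/4 = 0.0656 m²; mean velocity V = ṁ/(ρA) = 111/(1770 · 0.0656) = 0.956 m/s.
Reynolds number Re = ρVD/μ = 1770 · 0.956 · 0.289 / 0.00483 = 1.012e+05.
Re > 4000 → turbulent. Relative roughness ε/D = 5.9e-05/0.289 = 0.000204. Swamee-Jain: f = 0.25/(log₁₀[0.000204/3.7 + 5.74/1.012e+05^0.9])² = 0.25/(log₁₀[5.52e-05 + 0.000179])² = 0.25/(-3.63)² = 0.01898.
Darcy-Weisbach: ΔP = f(L/D)(ρV²/2) = 0.01898·(1600/0.289)·(1770·0.956²/2) = 0.01898·5536·808.9 = 8.498e+04 Pa.
ΔP = 8.498e+04 Pa = 85.0 kPa.

ΔP ≈ 85.0 kPa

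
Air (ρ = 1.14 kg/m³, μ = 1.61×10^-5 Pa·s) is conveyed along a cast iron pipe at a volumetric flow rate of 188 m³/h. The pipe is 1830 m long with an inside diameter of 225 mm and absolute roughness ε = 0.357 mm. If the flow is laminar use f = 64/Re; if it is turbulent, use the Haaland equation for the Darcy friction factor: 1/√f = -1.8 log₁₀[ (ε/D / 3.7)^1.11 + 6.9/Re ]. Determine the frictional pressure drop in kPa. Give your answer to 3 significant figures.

ΔP ≈ 0.228 kPa

Q = 188 m³/h = 188/3600 = 0.05222 m³/s.
Cross-sectional area A = πD²/4 = π(0.225)²/4 = 0.03976 m²; mean velocity V = Q/A = 0.05222/0.03976 = 1.313 m/s.
Reynolds number Re = ρVD/μ = 1.14 · 1.313 · 0.225 / 1.61e-05 = 2.092e+04.
Re > 4000 → turbulent. Relative roughness ε/D = 0.000357/0.225 = 0.00159. Haaland: 1/√f = -1.8 log₁₀[(0.00159/3.7)^1.11 + 6.9/2.092e+04] = -1.8 log₁₀[0.000183 + 0.00033] = 5.923, so f = 0.02851.
Darcy-Weisbach: ΔP = f(L/D)(ρV²/2) = 0.02851·(1830/0.225)·(1.14·1.313²/2) = 0.02851·8133·0.9833 = 228 Pa.
ΔP = 228 Pa = 0.228 kPa.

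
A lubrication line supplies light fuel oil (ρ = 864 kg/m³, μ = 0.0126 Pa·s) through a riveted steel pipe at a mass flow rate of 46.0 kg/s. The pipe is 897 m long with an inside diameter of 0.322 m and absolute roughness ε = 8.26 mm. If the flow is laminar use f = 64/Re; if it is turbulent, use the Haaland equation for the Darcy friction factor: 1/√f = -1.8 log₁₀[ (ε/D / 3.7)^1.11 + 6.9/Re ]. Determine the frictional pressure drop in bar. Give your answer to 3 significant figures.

ΔP ≈ 0.288 bar

A = πD²/4 = π(0.322)²/4 = 0.08143 m²; mean velocity V = ṁ/(ρA) = 46/(864 · 0.08143) = 0.6538 m/s.
Reynolds number Re = ρVD/μ = 864 · 0.6538 · 0.322 / 0.0126 = 1.444e+04.
Re > 4000 → turbulent. Relative roughness ε/D = 0.00826/0.322 = 0.0257. Haaland: 1/√f = -1.8 log₁₀[(0.0257/3.7)^1.11 + 6.9/1.444e+04] = -1.8 log₁₀[0.00401 + 0.000478] = 4.226, so f = 0.056.
Darcy-Weisbach: ΔP = f(L/D)(ρV²/2) = 0.056·(897/0.322)·(864·0.6538²/2) = 0.056·2786·184.7 = 2.881e+04 Pa.
ΔP = 2.881e+04 Pa = 0.288 bar.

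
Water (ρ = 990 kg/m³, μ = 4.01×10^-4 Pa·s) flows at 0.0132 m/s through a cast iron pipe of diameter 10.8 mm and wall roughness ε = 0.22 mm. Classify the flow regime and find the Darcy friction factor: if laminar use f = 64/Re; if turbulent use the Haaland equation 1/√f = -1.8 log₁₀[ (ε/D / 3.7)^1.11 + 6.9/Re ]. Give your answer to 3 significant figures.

f ≈ 0.182

Re = ρVD/μ = 990·0.0132·0.0108/0.000401 = 352.
Re < 2300 → laminar, so f = 64/Re = 0.1818 (roughness is irrelevant in laminar flow).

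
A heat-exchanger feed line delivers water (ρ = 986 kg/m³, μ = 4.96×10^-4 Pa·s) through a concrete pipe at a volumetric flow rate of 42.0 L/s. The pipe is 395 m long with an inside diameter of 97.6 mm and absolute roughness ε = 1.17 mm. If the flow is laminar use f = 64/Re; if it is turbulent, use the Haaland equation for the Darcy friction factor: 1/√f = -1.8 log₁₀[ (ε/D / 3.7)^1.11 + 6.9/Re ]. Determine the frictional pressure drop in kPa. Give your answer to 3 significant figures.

ΔP ≈ 2540 kPa

Q = 42.0 L/s = 42.0/1000 = 0.042 m³/s.
Cross-sectional area A = πD²/4 = π(0.0976)²/4 = 0.007482 m²; mean velocity V = Q/A = 0.042/0.007482 = 5.614 m/s.
Reynolds number Re = ρVD/μ = 986 · 5.614 · 0.0976 / 0.000496 = 1.089e+06.
Re > 4000 → turbulent. Relative roughness ε/D = 0.00117/0.0976 = 0.012. Haaland: 1/√f = -1.8 log₁₀[(0.012/3.7)^1.11 + 6.9/1.089e+06] = -1.8 log₁₀[0.00172 + 6.33e-06] = 4.971, so f = 0.04047.
Darcy-Weisbach: ΔP = f(L/D)(ρV²/2) = 0.04047·(395/0.0976)·(986·5.614²/2) = 0.04047·4047·1.554e+04 = 2.545e+06 Pa.
ΔP = 2.545e+06 Pa = 2540 kPa.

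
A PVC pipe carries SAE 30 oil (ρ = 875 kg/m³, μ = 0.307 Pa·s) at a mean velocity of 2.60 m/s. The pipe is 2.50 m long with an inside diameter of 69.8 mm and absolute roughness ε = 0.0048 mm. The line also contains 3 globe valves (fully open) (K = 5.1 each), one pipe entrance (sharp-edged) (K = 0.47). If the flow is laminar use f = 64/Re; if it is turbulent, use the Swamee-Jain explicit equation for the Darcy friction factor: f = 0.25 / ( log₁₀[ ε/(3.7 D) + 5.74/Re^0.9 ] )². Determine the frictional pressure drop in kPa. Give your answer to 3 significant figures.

Reynolds number Re = ρVD/μ = 875 · 2.6 · 0.0698 / 0.307 = 517.2.
Re < 2300 → laminar flow, so f = 64/Re = 64/517.2 = 0.1237 (the turbulent correlation is not needed).
Total minor-loss coefficient ΣK = 3·5.1 + 1·0.47 = 15.8.
ΔP = [f·L/D + ΣK]·(ρV²/2) = [0.1237·2.5/0.0698 + 15.8]·(875·2.6²/2) = [4.432 + 15.8]·2958 = 5.975e+04 Pa.
ΔP = 5.975e+04 Pa = 59.7 kPa.

ΔP ≈ 59.7 kPa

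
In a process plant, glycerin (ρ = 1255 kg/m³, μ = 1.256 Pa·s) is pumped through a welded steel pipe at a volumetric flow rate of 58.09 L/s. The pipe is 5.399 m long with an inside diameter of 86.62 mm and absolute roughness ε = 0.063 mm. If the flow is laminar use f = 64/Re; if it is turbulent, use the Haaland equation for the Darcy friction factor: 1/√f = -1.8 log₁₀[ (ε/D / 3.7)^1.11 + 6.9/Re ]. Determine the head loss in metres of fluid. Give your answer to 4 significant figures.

h_f ≈ 23.16 m

Q = 58.09 L/s = 58.09/1000 = 0.05809 m³/s.
Cross-sectional area A = πD²/4 = π(0.08662)²/4 = 0.005893 m²; mean velocity V = Q/A = 0.05809/0.005893 = 9.858 m/s.
Reynolds number Re = ρVD/μ = 1255 · 9.858 · 0.08662 / 1.26 = 853.2.
Re < 2300 → laminar flow, so f = 64/Re = 64/853.2 = 0.07501 (the turbulent correlation is not needed).
Darcy-Weisbach: ΔP = f(L/D)(ρV²/2) = 0.07501·(5.399/0.08662)·(1255·9.858²/2) = 0.07501·62.33·6.098e+04 = 2.851e+05 Pa.
Head loss h_f = ΔP/(ρg) = 2.851e+05/(1255·9.81) = 23.16 m.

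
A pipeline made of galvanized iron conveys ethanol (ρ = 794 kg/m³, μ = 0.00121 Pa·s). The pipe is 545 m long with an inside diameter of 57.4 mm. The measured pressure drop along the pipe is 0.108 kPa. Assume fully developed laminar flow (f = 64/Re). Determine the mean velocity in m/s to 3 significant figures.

For laminar flow, f = 64/Re with Re = ρVD/μ, so Darcy-Weisbach reduces to ΔP = 32μLV/D². Solving for V: V = ΔP·D²/(32μL) = 108·(0.0574)²/(32·0.00121·545) = 0.01686 m/s.
Check: Re = ρVD/μ = 794·0.01686·0.0574/0.00121 = 635.1 < 2300, so the laminar assumption holds.

V ≈ 0.0169 m/s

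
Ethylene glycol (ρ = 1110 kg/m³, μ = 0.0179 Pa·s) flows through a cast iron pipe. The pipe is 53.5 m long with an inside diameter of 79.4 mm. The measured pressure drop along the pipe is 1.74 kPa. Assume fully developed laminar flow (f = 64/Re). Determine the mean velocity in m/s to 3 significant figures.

V ≈ 0.358 m/s

For laminar flow, f = 64/Re with Re = ρVD/μ, so Darcy-Weisbach reduces to ΔP = 32μLV/D². Solving for V: V = ΔP·D²/(32μL) = 1740·(0.0794)²/(32·0.0179·53.5) = 0.358 m/s.
Check: Re = ρVD/μ = 1110·0.358·0.0794/0.0179 = 1762 < 2300, so the laminar assumption holds.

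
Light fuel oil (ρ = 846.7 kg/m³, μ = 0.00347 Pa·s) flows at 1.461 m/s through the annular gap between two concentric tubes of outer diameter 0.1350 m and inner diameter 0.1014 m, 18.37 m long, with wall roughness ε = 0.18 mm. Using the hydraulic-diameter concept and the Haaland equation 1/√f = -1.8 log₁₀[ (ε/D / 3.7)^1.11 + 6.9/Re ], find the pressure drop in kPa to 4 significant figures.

Hydraulic diameter D_h = 4A/P = D_o - D_i = 0.135 - 0.1014 = 0.0336 m.
Re = ρVD_h/μ = 846.7·1.461·0.0336/0.00347 = 1.198e+04.
ε/D_h = 0.00018/0.0336 = 0.00536; Haaland gives 1/√f = -1.8 log₁₀[0.000705+0.000576] = 5.206, so f = 0.03689.
ΔP = f(L/D_h)(ρV²/2) = 0.03689·18.37/0.0336·903.6 = 1.823e+04 Pa.
ΔP = 18.23 kPa.

ΔP ≈ 18.23 kPa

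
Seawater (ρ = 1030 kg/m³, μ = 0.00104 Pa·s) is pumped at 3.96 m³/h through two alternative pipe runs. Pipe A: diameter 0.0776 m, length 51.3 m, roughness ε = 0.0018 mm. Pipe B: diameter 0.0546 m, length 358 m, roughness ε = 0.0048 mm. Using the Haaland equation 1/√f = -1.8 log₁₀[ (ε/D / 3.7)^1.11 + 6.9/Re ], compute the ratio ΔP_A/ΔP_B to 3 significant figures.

Pipe A: V = Q/A = 0.0011/0.004729 = 0.2326 m/s; Re = 1.787e+04; ε/D = 2.32e-05; Haaland → f = 0.02652; ΔP_A = f(L/D)(ρV²/2) = 488.4 Pa.
Pipe B: V = Q/A = 0.0011/0.002341 = 0.4698 m/s; Re = 2.54e+04; ε/D = 8.79e-05; Haaland → f = 0.02443; ΔP_B = f(L/D)(ρV²/2) = 1.821e+04 Pa.
ΔP_A/ΔP_B = 488.4/1.821e+04 = 0.0268.

ΔP_A/ΔP_B ≈ 0.0268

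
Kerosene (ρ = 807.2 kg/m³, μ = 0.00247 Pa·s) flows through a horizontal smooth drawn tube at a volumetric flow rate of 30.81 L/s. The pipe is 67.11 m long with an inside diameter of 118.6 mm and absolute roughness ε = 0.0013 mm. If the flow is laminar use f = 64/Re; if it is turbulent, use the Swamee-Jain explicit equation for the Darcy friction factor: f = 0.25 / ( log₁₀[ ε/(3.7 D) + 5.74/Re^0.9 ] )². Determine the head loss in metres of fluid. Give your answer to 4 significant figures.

h_f ≈ 3.958 m

Q = 30.81 L/s = 30.81/1000 = 0.03081 m³/s.
Cross-sectional area A = πD²/4 = π(0.1186)²/4 = 0.01105 m²; mean velocity V = Q/A = 0.03081/0.01105 = 2.789 m/s.
Reynolds number Re = ρVD/μ = 807.2 · 2.789 · 0.1186 / 0.00247 = 1.081e+05.
Re > 4000 → turbulent. Relative roughness ε/D = 1.3e-06/0.1186 = 1.1e-05. Swamee-Jain: f = 0.25/(log₁₀[1.1e-05/3.7 + 5.74/1.081e+05^0.9])² = 0.25/(log₁₀[2.96e-06 + 0.000169])² = 0.25/(-3.764)² = 0.01765.
Darcy-Weisbach: ΔP = f(L/D)(ρV²/2) = 0.01765·(67.11/0.1186)·(807.2·2.789²/2) = 0.01765·565.9·3139 = 3.134e+04 Pa.
Head loss h_f = ΔP/(ρg) = 3.134e+04/(807.2·9.81) = 3.958 m.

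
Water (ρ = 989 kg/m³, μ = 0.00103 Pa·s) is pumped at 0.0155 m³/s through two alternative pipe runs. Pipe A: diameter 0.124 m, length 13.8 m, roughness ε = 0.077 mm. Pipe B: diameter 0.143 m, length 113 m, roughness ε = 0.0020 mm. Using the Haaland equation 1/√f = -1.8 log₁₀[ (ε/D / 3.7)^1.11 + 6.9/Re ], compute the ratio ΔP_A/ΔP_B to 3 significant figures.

ΔP_A/ΔP_B ≈ 0.290

Pipe A: V = Q/A = 0.0155/0.01208 = 1.284 m/s; Re = 1.528e+05; ε/D = 0.000621; Haaland → f = 0.01968; ΔP_A = f(L/D)(ρV²/2) = 1784 Pa.
Pipe B: V = Q/A = 0.0155/0.01606 = 0.9651 m/s; Re = 1.325e+05; ε/D = 1.4e-05; Haaland → f = 0.01688; ΔP_B = f(L/D)(ρV²/2) = 6145 Pa.
ΔP_A/ΔP_B = 1784/6145 = 0.290.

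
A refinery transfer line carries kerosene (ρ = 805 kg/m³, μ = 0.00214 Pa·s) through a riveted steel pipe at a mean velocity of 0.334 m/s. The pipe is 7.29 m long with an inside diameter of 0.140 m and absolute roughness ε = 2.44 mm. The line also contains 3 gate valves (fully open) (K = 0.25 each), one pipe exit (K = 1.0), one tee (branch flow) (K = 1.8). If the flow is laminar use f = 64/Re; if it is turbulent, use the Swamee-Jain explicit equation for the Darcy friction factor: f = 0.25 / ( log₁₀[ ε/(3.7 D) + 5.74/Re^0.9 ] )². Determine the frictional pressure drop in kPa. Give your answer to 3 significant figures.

Reynolds number Re = ρVD/μ = 805 · 0.334 · 0.14 / 0.00214 = 1.759e+04.
Re > 4000 → turbulent. Relative roughness ε/D = 0.00244/0.14 = 0.0174. Swamee-Jain: f = 0.25/(log₁₀[0.0174/3.7 + 5.74/1.759e+04^0.9])² = 0.25/(log₁₀[0.00471 + 0.000867])² = 0.25/(-2.254)² = 0.04923.
Total minor-loss coefficient ΣK = 3·0.25 + 1·1 + 1·1.8 = 3.55.
ΔP = [f·L/D + ΣK]·(ρV²/2) = [0.04923·7.29/0.14 + 3.55]·(805·0.334²/2) = [2.563 + 3.55]·44.9 = 274.5 Pa.
ΔP = 274.5 Pa = 0.274 kPa.

ΔP ≈ 0.274 kPa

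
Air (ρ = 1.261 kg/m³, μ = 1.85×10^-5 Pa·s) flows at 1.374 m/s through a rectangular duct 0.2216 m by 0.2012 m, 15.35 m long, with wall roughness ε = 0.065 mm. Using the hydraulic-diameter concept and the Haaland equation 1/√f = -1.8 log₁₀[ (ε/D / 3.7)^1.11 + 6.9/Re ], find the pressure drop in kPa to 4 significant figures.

Hydraulic diameter D_h = 4A/P = 4·(0.2216·0.2012)/(2·(0.2216+0.2012)) = 0.1783/0.8456 = 0.2109 m.
Re = ρVD_h/μ = 1.261·1.374·0.2109/1.85e-05 = 1.975e+04.
ε/D_h = 6.5e-05/0.2109 = 0.000308; Haaland gives 1/√f = -1.8 log₁₀[2.96e-05+0.000349] = 6.159, so f = 0.02637.
ΔP = f(L/D_h)(ρV²/2) = 0.02637·15.35/0.2109·1.19 = 2.284 Pa.
ΔP = 0.002284 kPa.

ΔP ≈ 0.002284 kPa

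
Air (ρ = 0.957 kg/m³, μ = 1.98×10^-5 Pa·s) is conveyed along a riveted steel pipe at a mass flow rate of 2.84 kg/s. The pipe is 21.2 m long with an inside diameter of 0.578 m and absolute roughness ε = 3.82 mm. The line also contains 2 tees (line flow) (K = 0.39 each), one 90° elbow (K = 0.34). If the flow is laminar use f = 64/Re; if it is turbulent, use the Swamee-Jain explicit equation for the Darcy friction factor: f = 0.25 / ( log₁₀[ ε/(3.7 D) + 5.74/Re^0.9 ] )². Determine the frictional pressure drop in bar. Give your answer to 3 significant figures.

ΔP ≈ 0.00144 bar

A = πD²/4 = π(0.578)²/4 = 0.2624 m²; mean velocity V = ṁ/(ρA) = 2.84/(0.957 · 0.2624) = 11.31 m/s.
Reynolds number Re = ρVD/μ = 0.957 · 11.31 · 0.578 / 1.98e-05 = 3.16e+05.
Re > 4000 → turbulent. Relative roughness ε/D = 0.00382/0.578 = 0.00661. Swamee-Jain: f = 0.25/(log₁₀[0.00661/3.7 + 5.74/3.16e+05^0.9])² = 0.25/(log₁₀[0.00179 + 6.45e-05])² = 0.25/(-2.733)² = 0.03348.
Total minor-loss coefficient ΣK = 2·0.39 + 1·0.34 = 1.12.
ΔP = [f·L/D + ΣK]·(ρV²/2) = [0.03348·21.2/0.578 + 1.12]·(0.957·11.31²/2) = [1.228 + 1.12]·61.21 = 143.7 Pa.
ΔP = 143.7 Pa = 0.00144 bar.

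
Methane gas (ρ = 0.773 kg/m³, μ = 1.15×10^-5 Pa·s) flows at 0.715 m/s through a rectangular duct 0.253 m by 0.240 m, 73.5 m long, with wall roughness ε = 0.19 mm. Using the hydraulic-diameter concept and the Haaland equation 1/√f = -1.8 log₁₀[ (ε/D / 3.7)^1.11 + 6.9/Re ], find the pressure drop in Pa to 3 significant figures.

ΔP ≈ 1.80 Pa

Hydraulic diameter D_h = 4A/P = 4·(0.253·0.24)/(2·(0.253+0.24)) = 0.2429/0.986 = 0.2463 m.
Re = ρVD_h/μ = 0.773·0.715·0.2463/1.15e-05 = 1.184e+04.
ε/D_h = 0.00019/0.2463 = 0.000771; Haaland gives 1/√f = -1.8 log₁₀[8.21e-05+0.000583] = 5.719, so f = 0.03057.
ΔP = f(L/D_h)(ρV²/2) = 0.03057·73.5/0.2463·0.1976 = 1.803 Pa.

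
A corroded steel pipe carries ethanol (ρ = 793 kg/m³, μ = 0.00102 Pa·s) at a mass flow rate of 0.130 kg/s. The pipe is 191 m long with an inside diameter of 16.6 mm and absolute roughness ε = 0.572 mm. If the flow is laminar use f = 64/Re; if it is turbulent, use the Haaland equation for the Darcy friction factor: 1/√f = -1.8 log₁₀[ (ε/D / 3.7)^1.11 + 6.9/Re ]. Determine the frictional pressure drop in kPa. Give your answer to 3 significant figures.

ΔP ≈ 167 kPa

A = πD²/4 = π(0.0166)²/4 = 0.0002164 m²; mean velocity V = ṁ/(ρA) = 0.13/(793 · 0.0002164) = 0.7575 m/s.
Reynolds number Re = ρVD/μ = 793 · 0.7575 · 0.0166 / 0.00102 = 9776.
Re > 4000 → turbulent. Relative roughness ε/D = 0.000572/0.0166 = 0.0345. Haaland: 1/√f = -1.8 log₁₀[(0.0345/3.7)^1.11 + 6.9/9776] = -1.8 log₁₀[0.00557 + 0.000706] = 3.964, so f = 0.06363.
Darcy-Weisbach: ΔP = f(L/D)(ρV²/2) = 0.06363·(191/0.0166)·(793·0.7575²/2) = 0.06363·1.151e+04·227.5 = 1.665e+05 Pa.
ΔP = 1.665e+05 Pa = 167 kPa.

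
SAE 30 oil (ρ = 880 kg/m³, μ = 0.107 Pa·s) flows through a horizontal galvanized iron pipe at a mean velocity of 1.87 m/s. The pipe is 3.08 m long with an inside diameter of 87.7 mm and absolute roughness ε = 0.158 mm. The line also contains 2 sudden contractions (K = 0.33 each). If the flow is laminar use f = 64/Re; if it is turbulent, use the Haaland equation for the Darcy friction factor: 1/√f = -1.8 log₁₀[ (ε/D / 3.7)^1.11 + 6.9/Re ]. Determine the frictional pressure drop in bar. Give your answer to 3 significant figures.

ΔP ≈ 0.0358 bar

Reynolds number Re = ρVD/μ = 880 · 1.87 · 0.0877 / 0.107 = 1349.
Re < 2300 → laminar flow, so f = 64/Re = 64/1349 = 0.04745 (the turbulent correlation is not needed).
Total minor-loss coefficient ΣK = 2·0.33 = 0.66.
ΔP = [f·L/D + ΣK]·(ρV²/2) = [0.04745·3.08/0.0877 + 0.66]·(880·1.87²/2) = [1.666 + 0.66]·1539 = 3580 Pa.
ΔP = 3580 Pa = 0.0358 bar.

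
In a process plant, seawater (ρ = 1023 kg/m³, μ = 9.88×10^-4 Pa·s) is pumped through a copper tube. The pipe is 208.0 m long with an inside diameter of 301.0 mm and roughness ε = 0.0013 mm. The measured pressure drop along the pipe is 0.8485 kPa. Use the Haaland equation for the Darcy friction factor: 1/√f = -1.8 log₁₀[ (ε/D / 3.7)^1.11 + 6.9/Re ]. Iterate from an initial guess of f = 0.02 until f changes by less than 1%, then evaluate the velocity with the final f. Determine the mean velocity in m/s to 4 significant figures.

V ≈ 0.3725 m/s

Rearranging Darcy-Weisbach: V = √(2·ΔP·D/(f·L·ρ)). With ε/D = 1.3e-06/0.301 = 4.32e-06, iterate starting from f = 0.02:
  f = 0.02 → V = √(2·848.5·0.301/(0.02·208·1023)) = 0.3464 m/s; Re = ρVD/μ = 1.08e+05; f → 0.01756
  f = 0.01756 → V = 0.3698 m/s; Re = 1.152e+05; f → 0.01732
  f = 0.01732 → V = 0.3722 m/s; Re = 1.16e+05; f → 0.0173
Converged (Δf/f < 1%). With the final f = 0.0173: V = √(2·848.5·0.301/(0.0173·208·1023)) = 0.3725 m/s.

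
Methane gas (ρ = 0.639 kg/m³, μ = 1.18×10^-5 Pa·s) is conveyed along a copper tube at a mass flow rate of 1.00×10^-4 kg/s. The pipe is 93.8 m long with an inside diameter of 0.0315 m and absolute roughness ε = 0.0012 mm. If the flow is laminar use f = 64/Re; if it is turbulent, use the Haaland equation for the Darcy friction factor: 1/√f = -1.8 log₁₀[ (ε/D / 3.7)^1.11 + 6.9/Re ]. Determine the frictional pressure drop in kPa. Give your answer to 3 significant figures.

ΔP ≈ 0.00717 kPa

A = πD²/4 = π(0.0315)²/4 = 0.0007793 m²; mean velocity V = ṁ/(ρA) = 0.0001/(0.639 · 0.0007793) = 0.2008 m/s.
Reynolds number Re = ρVD/μ = 0.639 · 0.2008 · 0.0315 / 1.18e-05 = 342.5.
Re < 2300 → laminar flow, so f = 64/Re = 64/342.5 = 0.1868 (the turbulent correlation is not needed).
Darcy-Weisbach: ΔP = f(L/D)(ρV²/2) = 0.1868·(93.8/0.0315)·(0.639·0.2008²/2) = 0.1868·2978·0.01288 = 7.168 Pa.
ΔP = 7.168 Pa = 0.00717 kPa.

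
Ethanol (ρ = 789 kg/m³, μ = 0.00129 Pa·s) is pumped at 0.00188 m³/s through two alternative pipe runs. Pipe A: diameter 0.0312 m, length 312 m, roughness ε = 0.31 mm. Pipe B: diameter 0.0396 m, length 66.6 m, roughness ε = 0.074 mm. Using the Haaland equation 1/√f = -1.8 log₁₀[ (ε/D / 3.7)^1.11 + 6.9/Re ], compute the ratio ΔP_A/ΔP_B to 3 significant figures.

Pipe A: V = Q/A = 0.00188/0.0007645 = 2.459 m/s; Re = 4.692e+04; ε/D = 0.00994; Haaland → f = 0.03908; ΔP_A = f(L/D)(ρV²/2) = 9.321e+05 Pa.
Pipe B: V = Q/A = 0.00188/0.001232 = 1.526 m/s; Re = 3.697e+04; ε/D = 0.00187; Haaland → f = 0.02683; ΔP_B = f(L/D)(ρV²/2) = 4.148e+04 Pa.
ΔP_A/ΔP_B = 9.321e+05/4.148e+04 = 22.5.

ΔP_A/ΔP_B ≈ 22.5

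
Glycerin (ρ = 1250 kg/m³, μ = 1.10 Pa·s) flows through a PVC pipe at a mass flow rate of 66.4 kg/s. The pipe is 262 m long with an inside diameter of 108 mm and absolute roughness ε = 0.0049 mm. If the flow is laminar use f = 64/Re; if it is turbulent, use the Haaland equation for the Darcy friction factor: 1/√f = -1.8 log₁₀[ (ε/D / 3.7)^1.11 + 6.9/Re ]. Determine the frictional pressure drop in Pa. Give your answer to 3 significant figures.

A = πD²/4 = π(0.108)²/4 = 0.009161 m²; mean velocity V = ṁ/(ρA) = 66.4/(1250 · 0.009161) = 5.799 m/s.
Reynolds number Re = ρVD/μ = 1250 · 5.799 · 0.108 / 1.1 = 711.6.
Re < 2300 → laminar flow, so f = 64/Re = 64/711.6 = 0.08993 (the turbulent correlation is not needed).
Darcy-Weisbach: ΔP = f(L/D)(ρV²/2) = 0.08993·(262/0.108)·(1250·5.799²/2) = 0.08993·2426·2.101e+04 = 4.585e+06 Pa.

ΔP ≈ 4.58×10^6 Pa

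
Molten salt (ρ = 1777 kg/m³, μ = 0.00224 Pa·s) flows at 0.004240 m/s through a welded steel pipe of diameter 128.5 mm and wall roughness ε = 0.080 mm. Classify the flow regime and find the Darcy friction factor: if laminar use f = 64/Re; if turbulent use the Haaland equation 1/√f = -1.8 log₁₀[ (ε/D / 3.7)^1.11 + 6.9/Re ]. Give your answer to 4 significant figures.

Re = ρVD/μ = 1777·0.00424·0.1285/0.00224 = 432.2.
Re < 2300 → laminar, so f = 64/Re = 0.1481 (roughness is irrelevant in laminar flow).

f ≈ 0.1481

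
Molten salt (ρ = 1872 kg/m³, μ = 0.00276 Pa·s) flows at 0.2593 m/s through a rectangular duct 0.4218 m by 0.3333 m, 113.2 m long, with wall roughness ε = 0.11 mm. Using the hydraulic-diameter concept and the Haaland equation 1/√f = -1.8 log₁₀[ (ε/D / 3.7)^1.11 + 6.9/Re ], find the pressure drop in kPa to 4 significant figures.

ΔP ≈ 0.3934 kPa

Hydraulic diameter D_h = 4A/P = 4·(0.4218·0.3333)/(2·(0.4218+0.3333)) = 0.5623/1.51 = 0.3724 m.
Re = ρVD_h/μ = 1872·0.2593·0.3724/0.00276 = 6.549e+04.
ε/D_h = 0.00011/0.3724 = 0.000295; Haaland gives 1/√f = -1.8 log₁₀[2.83e-05+0.000105] = 6.973, so f = 0.02056.
ΔP = f(L/D_h)(ρV²/2) = 0.02056·113.2/0.3724·62.93 = 393.4 Pa.
ΔP = 0.3934 kPa.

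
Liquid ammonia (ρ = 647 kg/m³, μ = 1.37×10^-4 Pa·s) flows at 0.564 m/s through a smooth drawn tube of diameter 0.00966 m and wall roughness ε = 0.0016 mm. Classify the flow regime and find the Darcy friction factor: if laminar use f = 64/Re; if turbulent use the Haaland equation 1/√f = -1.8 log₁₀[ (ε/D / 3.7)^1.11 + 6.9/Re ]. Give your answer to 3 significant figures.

Re = ρVD/μ = 647·0.564·0.00966/0.000137 = 2.573e+04.
Re > 4000 → turbulent. ε/D = 1.6e-06/0.00966 = 0.000166; Haaland: 1/√f = -1.8 log₁₀[1.49e-05 + 0.000268] = 6.387, so f = 0.02452.

f ≈ 0.0245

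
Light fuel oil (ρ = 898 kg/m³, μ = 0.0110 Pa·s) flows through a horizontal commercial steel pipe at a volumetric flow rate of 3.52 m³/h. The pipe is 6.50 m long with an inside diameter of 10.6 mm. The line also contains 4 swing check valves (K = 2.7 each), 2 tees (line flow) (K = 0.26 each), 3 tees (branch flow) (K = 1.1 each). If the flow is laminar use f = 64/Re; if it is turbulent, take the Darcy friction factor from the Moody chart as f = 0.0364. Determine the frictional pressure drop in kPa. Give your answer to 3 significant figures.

ΔP ≈ 2040 kPa

Q = 3.52 m³/h = 3.52/3600 = 0.0009778 m³/s.
Cross-sectional area A = πD²/4 = π(0.0106)²/4 = 8.825e-05 m²; mean velocity V = Q/A = 0.0009778/8.825e-05 = 11.08 m/s.
Reynolds number Re = ρVD/μ = 898 · 11.08 · 0.0106 / 0.011 = 9588.
Re > 4000 → turbulent; use the Moody-chart value f = 0.0364.
Total minor-loss coefficient ΣK = 4·2.7 + 2·0.26 + 3·1.1 = 14.6.
ΔP = [f·L/D + ΣK]·(ρV²/2) = [0.0364·6.5/0.0106 + 14.6]·(898·11.08²/2) = [22.32 + 14.6]·5.512e+04 = 2.036e+06 Pa.
ΔP = 2.036e+06 Pa = 2040 kPa.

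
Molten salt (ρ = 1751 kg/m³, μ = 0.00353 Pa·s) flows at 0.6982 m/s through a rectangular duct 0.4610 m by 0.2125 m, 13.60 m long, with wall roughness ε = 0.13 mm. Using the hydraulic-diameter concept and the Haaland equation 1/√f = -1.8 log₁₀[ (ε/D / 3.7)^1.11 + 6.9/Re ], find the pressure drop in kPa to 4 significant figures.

ΔP ≈ 0.3955 kPa

Hydraulic diameter D_h = 4A/P = 4·(0.461·0.2125)/(2·(0.461+0.2125)) = 0.3919/1.347 = 0.2909 m.
Re = ρVD_h/μ = 1751·0.6982·0.2909/0.00353 = 1.007e+05.
ε/D_h = 0.00013/0.2909 = 0.000447; Haaland gives 1/√f = -1.8 log₁₀[4.48e-05+6.85e-05] = 7.103, so f = 0.01982.
ΔP = f(L/D_h)(ρV²/2) = 0.01982·13.6/0.2909·426.8 = 395.5 Pa.
ΔP = 0.3955 kPa.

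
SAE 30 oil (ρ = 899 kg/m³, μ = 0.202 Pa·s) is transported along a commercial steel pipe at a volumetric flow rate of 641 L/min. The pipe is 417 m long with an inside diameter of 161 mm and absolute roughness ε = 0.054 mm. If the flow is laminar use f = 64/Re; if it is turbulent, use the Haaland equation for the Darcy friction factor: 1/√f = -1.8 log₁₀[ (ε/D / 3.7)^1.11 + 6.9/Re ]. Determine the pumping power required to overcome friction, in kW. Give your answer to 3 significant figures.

P ≈ 0.583 kW

Q = 641 L/min = 641/60000 = 0.01068 m³/s.
Cross-sectional area A = πD²/4 = π(0.161)²/4 = 0.02036 m²; mean velocity V = Q/A = 0.01068/0.02036 = 0.5248 m/s.
Reynolds number Re = ρVD/μ = 899 · 0.5248 · 0.161 / 0.202 = 376.
Re < 2300 → laminar flow, so f = 64/Re = 64/376 = 0.1702 (the turbulent correlation is not needed).
Darcy-Weisbach: ΔP = f(L/D)(ρV²/2) = 0.1702·(417/0.161)·(899·0.5248²/2) = 0.1702·2590·123.8 = 5.457e+04 Pa.
Pumping power P = QΔP = 0.01068·5.457e+04 = 583.0 W = 0.583 kW.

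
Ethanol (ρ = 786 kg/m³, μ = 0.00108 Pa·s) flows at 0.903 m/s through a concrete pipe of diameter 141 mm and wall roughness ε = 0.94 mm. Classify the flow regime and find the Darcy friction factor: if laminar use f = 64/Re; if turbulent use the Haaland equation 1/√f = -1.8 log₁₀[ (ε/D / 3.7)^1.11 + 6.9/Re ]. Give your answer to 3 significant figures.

Re = ρVD/μ = 786·0.903·0.141/0.00108 = 9.266e+04.
Re > 4000 → turbulent. ε/D = 0.00094/0.141 = 0.00667; Haaland: 1/√f = -1.8 log₁₀[0.000899 + 7.45e-05] = 5.421, so f = 0.03403.

f ≈ 0.0340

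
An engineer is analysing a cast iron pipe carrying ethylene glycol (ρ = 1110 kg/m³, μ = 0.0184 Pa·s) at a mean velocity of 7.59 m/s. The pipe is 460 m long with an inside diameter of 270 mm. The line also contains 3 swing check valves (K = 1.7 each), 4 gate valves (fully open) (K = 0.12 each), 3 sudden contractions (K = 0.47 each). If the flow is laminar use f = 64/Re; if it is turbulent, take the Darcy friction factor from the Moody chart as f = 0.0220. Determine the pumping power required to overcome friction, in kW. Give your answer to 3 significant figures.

Reynolds number Re = ρVD/μ = 1110 · 7.59 · 0.27 / 0.0184 = 1.236e+05.
Re > 4000 → turbulent; use the Moody-chart value f = 0.0220.
Total minor-loss coefficient ΣK = 3·1.7 + 4·0.12 + 3·0.47 = 6.99.
ΔP = [f·L/D + ΣK]·(ρV²/2) = [0.022·460/0.27 + 6.99]·(1110·7.59²/2) = [37.48 + 6.99]·3.197e+04 = 1.422e+06 Pa.
Q = V·A = 7.59·0.05726 = 0.4346 m³/s.
Pumping power P = QΔP = 0.4346·1.422e+06 = 617900 W = 618 kW.

P ≈ 618 kW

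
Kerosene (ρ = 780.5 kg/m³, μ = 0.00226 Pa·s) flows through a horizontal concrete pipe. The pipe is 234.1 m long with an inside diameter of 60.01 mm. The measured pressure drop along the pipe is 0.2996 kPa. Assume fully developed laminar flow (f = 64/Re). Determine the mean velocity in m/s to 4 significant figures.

V ≈ 0.06373 m/s

For laminar flow, f = 64/Re with Re = ρVD/μ, so Darcy-Weisbach reduces to ΔP = 32μLV/D². Solving for V: V = ΔP·D²/(32μL) = 299.6·(0.06001)²/(32·0.00226·234.1) = 0.06373 m/s.
Check: Re = ρVD/μ = 780.5·0.06373·0.06001/0.00226 = 1321 < 2300, so the laminar assumption holds.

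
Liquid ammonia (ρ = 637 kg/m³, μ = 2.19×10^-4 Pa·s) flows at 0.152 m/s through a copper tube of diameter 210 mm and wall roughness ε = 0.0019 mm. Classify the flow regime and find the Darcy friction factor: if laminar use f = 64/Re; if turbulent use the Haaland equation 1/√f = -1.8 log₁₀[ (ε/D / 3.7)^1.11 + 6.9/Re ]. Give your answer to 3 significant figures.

Re = ρVD/μ = 637·0.152·0.21/0.000219 = 9.284e+04.
Re > 4000 → turbulent. ε/D = 1.9e-06/0.21 = 9.05e-06; Haaland: 1/√f = -1.8 log₁₀[5.9e-07 + 7.43e-05] = 7.426, so f = 0.01813.

f ≈ 0.0181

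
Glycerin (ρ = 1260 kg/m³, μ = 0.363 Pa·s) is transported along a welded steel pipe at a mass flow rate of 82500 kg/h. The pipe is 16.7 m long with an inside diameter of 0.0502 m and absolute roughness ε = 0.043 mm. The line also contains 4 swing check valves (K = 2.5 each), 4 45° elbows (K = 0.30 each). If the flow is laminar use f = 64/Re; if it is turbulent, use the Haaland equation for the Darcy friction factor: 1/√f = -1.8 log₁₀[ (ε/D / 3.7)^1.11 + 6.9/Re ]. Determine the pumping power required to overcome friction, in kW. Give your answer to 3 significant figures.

ṁ = 82500 kg/h = 82500/3600 = 22.92 kg/s.
A = πD²/4 = π(0.0502)²/4 = 0.001979 m²; mean velocity V = ṁ/(ρA) = 22.92/(1260 · 0.001979) = 9.189 m/s.
Reynolds number Re = ρVD/μ = 1260 · 9.189 · 0.0502 / 0.363 = 1601.
Re < 2300 → laminar flow, so f = 64/Re = 64/1601 = 0.03997 (the turbulent correlation is not needed).
Total minor-loss coefficient ΣK = 4·2.5 + 4·0.3 = 11.2.
ΔP = [f·L/D + ΣK]·(ρV²/2) = [0.03997·16.7/0.0502 + 11.2]·(1260·9.189²/2) = [13.3 + 11.2]·5.32e+04 = 1.303e+06 Pa.
Q = ṁ/ρ = 22.92/1260 = 0.01819 m³/s.
Pumping power P = QΔP = 0.01819·1.303e+06 = 23700 W = 23.7 kW.

P ≈ 23.7 kW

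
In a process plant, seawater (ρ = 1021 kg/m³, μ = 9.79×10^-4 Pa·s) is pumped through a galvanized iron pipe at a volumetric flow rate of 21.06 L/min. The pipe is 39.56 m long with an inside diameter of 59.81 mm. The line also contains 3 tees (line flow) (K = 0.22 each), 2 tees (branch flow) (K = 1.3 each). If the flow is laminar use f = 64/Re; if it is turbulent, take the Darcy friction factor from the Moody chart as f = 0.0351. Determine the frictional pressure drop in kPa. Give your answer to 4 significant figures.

Q = 21.06 L/min = 21.06/60000 = 0.000351 m³/s.
Cross-sectional area A = πD²/4 = π(0.05981)²/4 = 0.00281 m²; mean velocity V = Q/A = 0.000351/0.00281 = 0.1249 m/s.
Reynolds number Re = ρVD/μ = 1021 · 0.1249 · 0.05981 / 0.000979 = 7793.
Re > 4000 → turbulent; use the Moody-chart value f = 0.0351.
Total minor-loss coefficient ΣK = 3·0.22 + 2·1.3 = 3.26.
ΔP = [f·L/D + ΣK]·(ρV²/2) = [0.0351·39.56/0.05981 + 3.26]·(1021·0.1249²/2) = [23.22 + 3.26]·7.968 = 211 Pa.
ΔP = 211 Pa = 0.2110 kPa.

ΔP ≈ 0.2110 kPa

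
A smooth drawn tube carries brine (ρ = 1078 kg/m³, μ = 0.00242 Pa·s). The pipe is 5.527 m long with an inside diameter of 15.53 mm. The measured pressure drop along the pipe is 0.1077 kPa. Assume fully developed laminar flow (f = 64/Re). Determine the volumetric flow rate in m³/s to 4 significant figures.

Q ≈ 1.150×10^-5 m³/s

For laminar flow, f = 64/Re with Re = ρVD/μ, so Darcy-Weisbach reduces to ΔP = 32μLV/D². Solving for V: V = ΔP·D²/(32μL) = 107.7·(0.01553)²/(32·0.00242·5.527) = 0.06069 m/s.
Check: Re = ρVD/μ = 1078·0.06069·0.01553/0.00242 = 419.8 < 2300, so the laminar assumption holds.
Q = V·A = 0.06069·(π/4·0.01553²) = 1.15e-05 m³/s = 1.150×10^-5 m³/s.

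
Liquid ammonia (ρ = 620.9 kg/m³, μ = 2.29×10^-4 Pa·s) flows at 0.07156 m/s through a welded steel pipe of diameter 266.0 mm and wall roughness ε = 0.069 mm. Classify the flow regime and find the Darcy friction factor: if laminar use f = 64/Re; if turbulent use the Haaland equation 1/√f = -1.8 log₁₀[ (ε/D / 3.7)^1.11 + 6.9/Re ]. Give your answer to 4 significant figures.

f ≈ 0.02136

Re = ρVD/μ = 620.9·0.07156·0.266/0.000229 = 5.161e+04.
Re > 4000 → turbulent. ε/D = 6.9e-05/0.266 = 0.000259; Haaland: 1/√f = -1.8 log₁₀[2.45e-05 + 0.000134] = 6.842, so f = 0.02136.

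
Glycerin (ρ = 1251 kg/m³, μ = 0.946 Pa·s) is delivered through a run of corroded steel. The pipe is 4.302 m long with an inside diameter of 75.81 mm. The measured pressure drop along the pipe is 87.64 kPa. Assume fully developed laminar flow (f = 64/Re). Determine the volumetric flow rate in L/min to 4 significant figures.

For laminar flow, f = 64/Re with Re = ρVD/μ, so Darcy-Weisbach reduces to ΔP = 32μLV/D². Solving for V: V = ΔP·D²/(32μL) = 8.764e+04·(0.07581)²/(32·0.946·4.302) = 3.868 m/s.
Check: Re = ρVD/μ = 1251·3.868·0.07581/0.946 = 387.7 < 2300, so the laminar assumption holds.
Q = V·A = 3.868·(π/4·0.07581²) = 0.01746 m³/s = 1047 L/min.

Q ≈ 1047 L/min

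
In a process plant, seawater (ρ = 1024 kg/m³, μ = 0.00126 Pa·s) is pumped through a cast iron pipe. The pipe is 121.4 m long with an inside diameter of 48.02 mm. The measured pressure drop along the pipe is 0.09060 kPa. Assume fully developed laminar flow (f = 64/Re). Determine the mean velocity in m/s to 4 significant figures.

V ≈ 0.04268 m/s

For laminar flow, f = 64/Re with Re = ρVD/μ, so Darcy-Weisbach reduces to ΔP = 32μLV/D². Solving for V: V = ΔP·D²/(32μL) = 90.6·(0.04802)²/(32·0.00126·121.4) = 0.04268 m/s.
Check: Re = ρVD/μ = 1024·0.04268·0.04802/0.00126 = 1666 < 2300, so the laminar assumption holds.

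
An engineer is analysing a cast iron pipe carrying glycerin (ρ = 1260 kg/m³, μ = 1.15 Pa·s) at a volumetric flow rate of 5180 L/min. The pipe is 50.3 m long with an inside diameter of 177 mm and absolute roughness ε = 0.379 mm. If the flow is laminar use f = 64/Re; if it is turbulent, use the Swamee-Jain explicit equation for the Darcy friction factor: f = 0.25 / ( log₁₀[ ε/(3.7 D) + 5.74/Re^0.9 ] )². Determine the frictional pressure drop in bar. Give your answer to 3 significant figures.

ΔP ≈ 2.07 bar

Q = 5180 L/min = 5180/60000 = 0.08633 m³/s.
Cross-sectional area A = πD²/4 = π(0.177)²/4 = 0.02461 m²; mean velocity V = Q/A = 0.08633/0.02461 = 3.509 m/s.
Reynolds number Re = ρVD/μ = 1260 · 3.509 · 0.177 / 1.15 = 680.4.
Re < 2300 → laminar flow, so f = 64/Re = 64/680.4 = 0.09406 (the turbulent correlation is not needed).
Darcy-Weisbach: ΔP = f(L/D)(ρV²/2) = 0.09406·(50.3/0.177)·(1260·3.509²/2) = 0.09406·284.2·7756 = 2.073e+05 Pa.
ΔP = 2.073e+05 Pa = 2.07 bar.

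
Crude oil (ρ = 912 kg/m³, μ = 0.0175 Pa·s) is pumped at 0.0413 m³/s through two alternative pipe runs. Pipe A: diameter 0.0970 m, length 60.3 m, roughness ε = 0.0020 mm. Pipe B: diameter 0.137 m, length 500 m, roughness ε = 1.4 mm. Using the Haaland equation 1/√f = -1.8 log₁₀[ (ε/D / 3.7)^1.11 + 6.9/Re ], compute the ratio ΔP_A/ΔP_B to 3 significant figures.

Pipe A: V = Q/A = 0.0413/0.00739 = 5.589 m/s; Re = 2.825e+04; ε/D = 2.06e-05; Haaland → f = 0.02369; ΔP_A = f(L/D)(ρV²/2) = 2.097e+05 Pa.
Pipe B: V = Q/A = 0.0413/0.01474 = 2.802 m/s; Re = 2e+04; ε/D = 0.0102; Haaland → f = 0.04089; ΔP_B = f(L/D)(ρV²/2) = 5.342e+05 Pa.
ΔP_A/ΔP_B = 2.097e+05/5.342e+05 = 0.393.

ΔP_A/ΔP_B ≈ 0.393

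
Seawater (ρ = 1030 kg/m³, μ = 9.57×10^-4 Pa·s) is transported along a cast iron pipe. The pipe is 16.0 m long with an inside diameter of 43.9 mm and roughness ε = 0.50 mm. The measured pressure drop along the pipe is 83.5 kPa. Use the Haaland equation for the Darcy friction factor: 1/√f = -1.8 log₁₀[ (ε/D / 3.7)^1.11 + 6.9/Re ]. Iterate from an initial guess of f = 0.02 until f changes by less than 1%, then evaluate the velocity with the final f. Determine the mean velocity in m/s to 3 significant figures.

V ≈ 3.33 m/s

Rearranging Darcy-Weisbach: V = √(2·ΔP·D/(f·L·ρ)). With ε/D = 0.0005/0.0439 = 0.0114, iterate starting from f = 0.02:
  f = 0.02 → V = √(2·8.35e+04·0.0439/(0.02·16·1030)) = 4.716 m/s; Re = ρVD/μ = 2.228e+05; f → 0.03994
  f = 0.03994 → V = 3.337 m/s; Re = 1.577e+05; f → 0.04004
Converged (Δf/f < 1%). With the final f = 0.04004: V = √(2·8.35e+04·0.0439/(0.04004·16·1030)) = 3.333 m/s.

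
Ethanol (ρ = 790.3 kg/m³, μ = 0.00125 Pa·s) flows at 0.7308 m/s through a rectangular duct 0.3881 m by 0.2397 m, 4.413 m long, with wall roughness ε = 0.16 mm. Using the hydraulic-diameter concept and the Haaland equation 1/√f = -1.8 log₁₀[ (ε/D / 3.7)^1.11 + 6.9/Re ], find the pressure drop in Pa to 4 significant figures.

ΔP ≈ 61.34 Pa

Hydraulic diameter D_h = 4A/P = 4·(0.3881·0.2397)/(2·(0.3881+0.2397)) = 0.3721/1.256 = 0.2964 m.
Re = ρVD_h/μ = 790.3·0.7308·0.2964/0.00125 = 1.369e+05.
ε/D_h = 0.00016/0.2964 = 0.00054; Haaland gives 1/√f = -1.8 log₁₀[5.52e-05+5.04e-05] = 7.157, so f = 0.01952.
ΔP = f(L/D_h)(ρV²/2) = 0.01952·4.413/0.2964·211 = 61.34 Pa.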